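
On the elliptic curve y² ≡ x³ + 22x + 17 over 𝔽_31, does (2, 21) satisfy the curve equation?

yes

y² = 21² ≡ 7; x³ + 22x + 17 = 69 ≡ 7 (mod 31). 7 = 7.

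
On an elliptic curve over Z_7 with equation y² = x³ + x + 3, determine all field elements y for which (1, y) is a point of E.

x³ + 1x + 3 = 5 ≡ 5 (mod 7).
5 is a non-residue mod 7; no y exists.

none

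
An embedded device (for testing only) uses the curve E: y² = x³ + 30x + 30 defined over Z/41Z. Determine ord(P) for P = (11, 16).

4

2P: tangent at (11, 16): λ = (3·11² + 30)/(2·16) ≡ 24/32. 32⁻¹ ≡ 9 (mod 41) since 32·9 = 288 ≡ 1, so λ ≡ 24·9 ≡ 11.
  x = λ² - 11 - 11 = 121 - 22 ≡ 17; y = λ·(11 - 17) - 16 ≡ 0. → (17, 0)
3P: (17, 0) + (11, 16). λ = (16 - 0)/(11 - 17) ≡ 16/35 mod 41. 35⁻¹ ≡ 34 (mod 41), so λ ≡ 11.
  x = λ² - 17 - 11 = 121 - 28 ≡ 11; y = λ·(17 - 11) - 0 ≡ 25. → (11, 25)
4P: (11, 25) + (11, 16): same x and y₁ ≡ -y₂, so the sum is 𝒪.
4P = 𝒪, so the order is 4.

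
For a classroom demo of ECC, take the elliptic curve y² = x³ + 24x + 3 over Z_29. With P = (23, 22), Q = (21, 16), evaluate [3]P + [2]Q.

First 3P:
Repeated addition: build up to 3P.
2P: tangent at (23, 22): λ = (3·23² + 24)/(2·22) ≡ 16/15. 15⁻¹ ≡ 2 (mod 29) since 15·2 = 30 ≡ 1, so λ ≡ 16·2 ≡ 3.
  x = λ² - 23 - 23 = 9 - 46 ≡ 21; y = λ·(23 - 21) - 22 ≡ 13. → (21, 13)
3P: (21, 13) + (23, 22). λ = (22 - 13)/(23 - 21) ≡ 9/2 mod 29. 2⁻¹ ≡ 15 (mod 29), so λ ≡ 19.
  x = λ² - 21 - 23 = 361 - 44 ≡ 27; y = λ·(21 - 27) - 13 ≡ 18. → (27, 18)
3P = (27, 18).
Next 2Q:
Repeated addition: build up to 2Q.
2Q: tangent at (21, 16): λ = (3·21² + 24)/(2·16) ≡ 13/3. 3⁻¹ ≡ 10 (mod 29) since 3·10 = 30 ≡ 1, so λ ≡ 13·10 ≡ 14.
  x = λ² - 21 - 21 = 196 - 42 ≡ 9; y = λ·(21 - 9) - 16 ≡ 7. → (9, 7)
2Q = (9, 7).
Finally 3P + 2Q:
(27, 18) + (9, 7). λ = (7 - 18)/(9 - 27) ≡ 18/11 mod 29. 11⁻¹ ≡ 8 (mod 29), so λ ≡ 28.
  x = λ² - 27 - 9 = 784 - 36 ≡ 23; y = λ·(27 - 23) - 18 ≡ 7. → (23, 7)

(23, 7)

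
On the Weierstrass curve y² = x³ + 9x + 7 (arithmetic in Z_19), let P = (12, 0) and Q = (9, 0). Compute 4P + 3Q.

(9, 0)

First 4P:
Double-and-add on 4 = (100)₂. Start with P = (12, 0) for the leading 1-bit.
double: (12, 0) + (12, 0): same x and y₁ ≡ -y₂, so the sum is the point at infinity.
double: the point at infinity + the point at infinity = the point at infinity (identity).
4P = the point at infinity.
Next 3Q:
Repeated addition: build up to 3Q.
2Q: (9, 0) + (9, 0): same x and y₁ ≡ -y₂, so the sum is the point at infinity.
3Q: the point at infinity + (9, 0) = (9, 0) (identity).
3Q = (9, 0).
Finally 4P + 3Q:
the point at infinity + (9, 0) = (9, 0) (identity).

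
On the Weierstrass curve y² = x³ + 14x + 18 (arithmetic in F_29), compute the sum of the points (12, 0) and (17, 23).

(20, 27)

(12, 0) + (17, 23). λ = (23 - 0)/(17 - 12) ≡ 23/5 mod 29. 5⁻¹ ≡ 6 (mod 29) since 5·6 = 30 ≡ 1, so λ ≡ 22.
  x = λ² - 12 - 17 = 484 - 29 ≡ 20; y = λ·(12 - 20) - 0 ≡ 27. → (20, 27)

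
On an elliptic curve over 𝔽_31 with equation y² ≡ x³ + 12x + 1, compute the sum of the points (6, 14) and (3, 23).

(0, 30)

(6, 14) + (3, 23). λ = (23 - 14)/(3 - 6) ≡ 9/28 mod 31. 28⁻¹ ≡ 10 (mod 31) since 28·10 = 280 ≡ 1, so λ ≡ 28.
  x = λ² - 6 - 3 = 784 - 9 ≡ 0; y = λ·(6 - 0) - 14 ≡ 30. → (0, 30)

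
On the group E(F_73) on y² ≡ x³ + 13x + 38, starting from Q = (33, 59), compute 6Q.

Repeated addition: build up to 6Q.
2Q: tangent at (33, 59): λ = (3·33² + 13)/(2·59) ≡ 68/45. 45⁻¹ ≡ 13 (mod 73), so λ ≡ 68·13 ≡ 8.
  x = λ² - 33 - 33 = 64 - 66 ≡ 71; y = λ·(33 - 71) - 59 ≡ 2. → (71, 2)
3Q: (71, 2) + (33, 59). λ = (59 - 2)/(33 - 71) ≡ 57/35 mod 73. 35⁻¹ ≡ 48 (mod 73), so λ ≡ 35.
  x = λ² - 71 - 33 = 1225 - 104 ≡ 26; y = λ·(71 - 26) - 2 ≡ 40. → (26, 40)
4Q: (26, 40) + (33, 59). λ = (59 - 40)/(33 - 26) ≡ 19/7 mod 73. 7⁻¹ ≡ 21 (mod 73), so λ ≡ 34.
  x = λ² - 26 - 33 = 1156 - 59 ≡ 2; y = λ·(26 - 2) - 40 ≡ 46. → (2, 46)
5Q: (2, 46) + (33, 59). λ = (59 - 46)/(33 - 2) ≡ 13/31 mod 73. 31⁻¹ ≡ 33 (mod 73), so λ ≡ 64.
  x = λ² - 2 - 33 = 4096 - 35 ≡ 46; y = λ·(2 - 46) - 46 ≡ 58. → (46, 58)
6Q: (46, 58) + (33, 59). λ = (59 - 58)/(33 - 46) ≡ 1/60 mod 73. 60⁻¹ ≡ 28 (mod 73), so λ ≡ 28.
  x = λ² - 46 - 33 = 784 - 79 ≡ 48; y = λ·(46 - 48) - 58 ≡ 32. → (48, 32)

(48, 32)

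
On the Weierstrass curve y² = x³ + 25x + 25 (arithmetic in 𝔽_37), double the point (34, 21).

(15, 36)

tangent at (34, 21): λ = (3·34² + 25)/(2·21) ≡ 15/5. 5⁻¹ ≡ 15 (mod 37) since 5·15 = 75 ≡ 1, so λ ≡ 15·15 ≡ 3.
  x = λ² - 34 - 34 = 9 - 68 ≡ 15; y = λ·(34 - 15) - 21 ≡ 36. → (15, 36)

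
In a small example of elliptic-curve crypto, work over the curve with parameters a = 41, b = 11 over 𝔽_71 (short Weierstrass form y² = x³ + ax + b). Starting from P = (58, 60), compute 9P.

Repeated addition: build up to 9P.
2P: tangent at (58, 60): λ = (3·58² + 41)/(2·60) ≡ 51/49. 49⁻¹ ≡ 29 (mod 71), so λ ≡ 51·29 ≡ 59.
  x = λ² - 58 - 58 = 3481 - 116 ≡ 28; y = λ·(58 - 28) - 60 ≡ 6. → (28, 6)
3P: (28, 6) + (58, 60). λ = (60 - 6)/(58 - 28) ≡ 54/30 mod 71. 30⁻¹ ≡ 45 (mod 71), so λ ≡ 16.
  x = λ² - 28 - 58 = 256 - 86 ≡ 28; y = λ·(28 - 28) - 6 ≡ 65. → (28, 65)
4P: (28, 65) + (58, 60). λ = (60 - 65)/(58 - 28) ≡ 66/30 mod 71. 30⁻¹ ≡ 45 (mod 71) since 30·45 = 1350 ≡ 1, so λ ≡ 59.
  x = λ² - 28 - 58 = 3481 - 86 ≡ 58; y = λ·(28 - 58) - 65 ≡ 11. → (58, 11)
5P: (58, 11) + (58, 60): same x and y₁ ≡ -y₂, so the sum is O.
6P: O + (58, 60) = (58, 60) (identity).
7P: tangent at (58, 60): λ = (3·58² + 41)/(2·60) ≡ 51/49. 49⁻¹ ≡ 29 (mod 71) since 49·29 = 1421 ≡ 1, so λ ≡ 51·29 ≡ 59.
  x = λ² - 58 - 58 = 3481 - 116 ≡ 28; y = λ·(58 - 28) - 60 ≡ 6. → (28, 6)
8P: (28, 6) + (58, 60). λ = (60 - 6)/(58 - 28) ≡ 54/30 mod 71. 30⁻¹ ≡ 45 (mod 71), so λ ≡ 16.
  x = λ² - 28 - 58 = 256 - 86 ≡ 28; y = λ·(28 - 28) - 6 ≡ 65. → (28, 65)
9P: (28, 65) + (58, 60). λ = (60 - 65)/(58 - 28) ≡ 66/30 mod 71. 30⁻¹ ≡ 45 (mod 71), so λ ≡ 59.
  x = λ² - 28 - 58 = 3481 - 86 ≡ 58; y = λ·(28 - 58) - 65 ≡ 11. → (58, 11)

(58, 11)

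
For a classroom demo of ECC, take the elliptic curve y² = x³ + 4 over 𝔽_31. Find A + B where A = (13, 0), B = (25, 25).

(13, 0) + (25, 25). λ = (25 - 0)/(25 - 13) ≡ 25/12 mod 31. 12⁻¹ ≡ 13 (mod 31), so λ ≡ 15.
  x = λ² - 13 - 25 = 225 - 38 ≡ 1; y = λ·(13 - 1) - 0 ≡ 25. → (1, 25)

(1, 25)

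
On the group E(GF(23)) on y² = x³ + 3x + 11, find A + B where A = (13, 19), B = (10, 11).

(2, 18)

(13, 19) + (10, 11). λ = (11 - 19)/(10 - 13) ≡ 15/20 mod 23. 20⁻¹ ≡ 15 (mod 23), so λ ≡ 18.
  x = λ² - 13 - 10 = 324 - 23 ≡ 2; y = λ·(13 - 2) - 19 ≡ 18. → (2, 18)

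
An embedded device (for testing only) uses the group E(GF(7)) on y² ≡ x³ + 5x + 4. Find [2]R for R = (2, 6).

(0, 5)

tangent at (2, 6): λ = (3·2² + 5)/(2·6) ≡ 3/5. 5⁻¹ ≡ 3 (mod 7), so λ ≡ 3·3 ≡ 2.
  x = λ² - 2 - 2 = 4 - 4 ≡ 0; y = λ·(2 - 0) - 6 ≡ 5. → (0, 5)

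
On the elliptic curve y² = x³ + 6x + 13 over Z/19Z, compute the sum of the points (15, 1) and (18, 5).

(11, 17)

(15, 1) + (18, 5). λ = (5 - 1)/(18 - 15) ≡ 4/3 mod 19. 3⁻¹ ≡ 13 (mod 19) since 3·13 = 39 ≡ 1, so λ ≡ 14.
  x = λ² - 15 - 18 = 196 - 33 ≡ 11; y = λ·(15 - 11) - 1 ≡ 17. → (11, 17)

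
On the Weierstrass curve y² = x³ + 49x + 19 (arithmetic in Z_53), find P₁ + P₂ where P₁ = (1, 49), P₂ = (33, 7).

(23, 13)

(1, 49) + (33, 7). λ = (7 - 49)/(33 - 1) ≡ 11/32 mod 53. 32⁻¹ ≡ 5 (mod 53), so λ ≡ 2.
  x = λ² - 1 - 33 = 4 - 34 ≡ 23; y = λ·(1 - 23) - 49 ≡ 13. → (23, 13)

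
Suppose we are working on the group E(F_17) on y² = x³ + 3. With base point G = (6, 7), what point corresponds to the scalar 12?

Double-and-add on 12 = (1100)₂. Start with G = (6, 7) for the leading 1-bit.
double: tangent at (6, 7): λ = (3·6² + 0)/(2·7) ≡ 6/14. 14⁻¹ ≡ 11 (mod 17), so λ ≡ 6·11 ≡ 15.
  x = λ² - 6 - 6 = 225 - 12 ≡ 9; y = λ·(6 - 9) - 7 ≡ 16. → (9, 16)
add G: (9, 16) + (6, 7). λ = (7 - 16)/(6 - 9) ≡ 8/14 mod 17. 14⁻¹ ≡ 11 (mod 17), so λ ≡ 3.
  x = λ² - 9 - 6 = 9 - 15 ≡ 11; y = λ·(9 - 11) - 16 ≡ 12. → (11, 12)
double: tangent at (11, 12): λ = (3·11² + 0)/(2·12) ≡ 6/7. 7⁻¹ ≡ 5 (mod 17), so λ ≡ 6·5 ≡ 13.
  x = λ² - 11 - 11 = 169 - 22 ≡ 11; y = λ·(11 - 11) - 12 ≡ 5. → (11, 5)
double: tangent at (11, 5): λ = (3·11² + 0)/(2·5) ≡ 6/10. 10⁻¹ ≡ 12 (mod 17), so λ ≡ 6·12 ≡ 4.
  x = λ² - 11 - 11 = 16 - 22 ≡ 11; y = λ·(11 - 11) - 5 ≡ 12. → (11, 12)

(11, 12)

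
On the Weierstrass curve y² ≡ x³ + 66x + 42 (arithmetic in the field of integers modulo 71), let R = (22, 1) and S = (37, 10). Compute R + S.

(1, 40)

(22, 1) + (37, 10). λ = (10 - 1)/(37 - 22) ≡ 9/15 mod 71. 15⁻¹ ≡ 19 (mod 71), so λ ≡ 29.
  x = λ² - 22 - 37 = 841 - 59 ≡ 1; y = λ·(22 - 1) - 1 ≡ 40. → (1, 40)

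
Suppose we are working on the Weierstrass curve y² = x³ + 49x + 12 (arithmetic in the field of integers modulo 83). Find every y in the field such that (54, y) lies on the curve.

none

x³ + 49x + 12 = 160122 ≡ 15 (mod 83).
15 is a non-residue mod 83; no y exists.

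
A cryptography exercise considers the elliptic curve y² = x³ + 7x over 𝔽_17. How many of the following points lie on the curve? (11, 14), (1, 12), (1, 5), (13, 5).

(11, 14): 14² ≡ 9, rhs ≡ 14 → off.
(1, 12): 12² ≡ 8, rhs ≡ 8 → on.
(1, 5): 5² ≡ 8, rhs ≡ 8 → on.
(13, 5): 5² ≡ 8, rhs ≡ 10 → off.

2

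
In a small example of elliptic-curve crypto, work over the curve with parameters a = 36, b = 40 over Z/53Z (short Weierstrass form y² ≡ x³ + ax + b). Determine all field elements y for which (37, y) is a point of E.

x³ + 36x + 40 = 52025 ≡ 32 (mod 53).
32 is a non-residue mod 53; no y exists.

none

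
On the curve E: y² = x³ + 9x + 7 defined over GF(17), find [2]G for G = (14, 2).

tangent at (14, 2): λ = (3·14² + 9)/(2·2) ≡ 2/4. 4⁻¹ ≡ 13 (mod 17), so λ ≡ 2·13 ≡ 9.
  x = λ² - 14 - 14 = 81 - 28 ≡ 2; y = λ·(14 - 2) - 2 ≡ 4. → (2, 4)

(2, 4)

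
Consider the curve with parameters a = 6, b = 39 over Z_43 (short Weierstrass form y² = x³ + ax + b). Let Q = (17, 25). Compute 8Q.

O

Repeated addition: build up to 8Q.
2Q: tangent at (17, 25): λ = (3·17² + 6)/(2·25) ≡ 13/7. 7⁻¹ ≡ 37 (mod 43), so λ ≡ 13·37 ≡ 8.
  x = λ² - 17 - 17 = 64 - 34 ≡ 30; y = λ·(17 - 30) - 25 ≡ 0. → (30, 0)
3Q: (30, 0) + (17, 25). λ = (25 - 0)/(17 - 30) ≡ 25/30 mod 43. 30⁻¹ ≡ 33 (mod 43), so λ ≡ 8.
  x = λ² - 30 - 17 = 64 - 47 ≡ 17; y = λ·(30 - 17) - 0 ≡ 18. → (17, 18)
4Q: (17, 18) + (17, 25): same x and y₁ ≡ -y₂, so the sum is the point at infinity.
5Q: the point at infinity + (17, 25) = (17, 25) (identity).
6Q: tangent at (17, 25): λ = (3·17² + 6)/(2·25) ≡ 13/7. 7⁻¹ ≡ 37 (mod 43), so λ ≡ 13·37 ≡ 8.
  x = λ² - 17 - 17 = 64 - 34 ≡ 30; y = λ·(17 - 30) - 25 ≡ 0. → (30, 0)
7Q: (30, 0) + (17, 25). λ = (25 - 0)/(17 - 30) ≡ 25/30 mod 43. 30⁻¹ ≡ 33 (mod 43) since 30·33 = 990 ≡ 1, so λ ≡ 8.
  x = λ² - 30 - 17 = 64 - 47 ≡ 17; y = λ·(30 - 17) - 0 ≡ 18. → (17, 18)
8Q: (17, 18) + (17, 25): same x and y₁ ≡ -y₂, so the sum is the point at infinity.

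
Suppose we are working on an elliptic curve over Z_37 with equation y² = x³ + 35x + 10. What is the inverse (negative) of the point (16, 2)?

(16, 35)

-(16, 2) = (16, -2 mod 37) = (16, 35).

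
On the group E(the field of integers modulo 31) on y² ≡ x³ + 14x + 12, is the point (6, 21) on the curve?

no

y² = 21² ≡ 7; x³ + 14x + 12 = 312 ≡ 2 (mod 31). 7 ≠ 2.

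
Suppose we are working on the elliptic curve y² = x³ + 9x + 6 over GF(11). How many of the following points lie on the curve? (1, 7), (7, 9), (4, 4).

1

(1, 7): 7² ≡ 5, rhs ≡ 5 → on.
(7, 9): 9² ≡ 4, rhs ≡ 5 → off.
(4, 4): 4² ≡ 5, rhs ≡ 7 → off.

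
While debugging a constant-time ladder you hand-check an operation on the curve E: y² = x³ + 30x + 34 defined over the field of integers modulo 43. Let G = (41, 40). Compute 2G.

(10, 1)

tangent at (41, 40): λ = (3·41² + 30)/(2·40) ≡ 42/37. 37⁻¹ ≡ 7 (mod 43), so λ ≡ 42·7 ≡ 36.
  x = λ² - 41 - 41 = 1296 - 82 ≡ 10; y = λ·(41 - 10) - 40 ≡ 1. → (10, 1)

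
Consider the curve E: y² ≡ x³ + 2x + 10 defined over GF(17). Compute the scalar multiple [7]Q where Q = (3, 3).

(9, 3)

Double-and-add on 7 = (111)₂. Start with Q = (3, 3) for the leading 1-bit.
double: tangent at (3, 3): λ = (3·3² + 2)/(2·3) ≡ 12/6. 6⁻¹ ≡ 3 (mod 17) since 6·3 = 18 ≡ 1, so λ ≡ 12·3 ≡ 2.
  x = λ² - 3 - 3 = 4 - 6 ≡ 15; y = λ·(3 - 15) - 3 ≡ 7. → (15, 7)
add Q: (15, 7) + (3, 3). λ = (3 - 7)/(3 - 15) ≡ 13/5 mod 17. 5⁻¹ ≡ 7 (mod 17), so λ ≡ 6.
  x = λ² - 15 - 3 = 36 - 18 ≡ 1; y = λ·(15 - 1) - 7 ≡ 9. → (1, 9)
double: tangent at (1, 9): λ = (3·1² + 2)/(2·9) ≡ 5/1. 1⁻¹ ≡ 1 (mod 17) since 1·1 = 1 ≡ 1, so λ ≡ 5·1 ≡ 5.
  x = λ² - 1 - 1 = 25 - 2 ≡ 6; y = λ·(1 - 6) - 9 ≡ 0. → (6, 0)
add Q: (6, 0) + (3, 3). λ = (3 - 0)/(3 - 6) ≡ 3/14 mod 17. 14⁻¹ ≡ 11 (mod 17) since 14·11 = 154 ≡ 1, so λ ≡ 16.
  x = λ² - 6 - 3 = 256 - 9 ≡ 9; y = λ·(6 - 9) - 0 ≡ 3. → (9, 3)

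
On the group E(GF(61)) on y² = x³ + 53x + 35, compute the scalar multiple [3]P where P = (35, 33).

Repeated addition: build up to 3P.
2P: tangent at (35, 33): λ = (3·35² + 53)/(2·33) ≡ 7/5. 5⁻¹ ≡ 49 (mod 61), so λ ≡ 7·49 ≡ 38.
  x = λ² - 35 - 35 = 1444 - 70 ≡ 32; y = λ·(35 - 32) - 33 ≡ 20. → (32, 20)
3P: (32, 20) + (35, 33). λ = (33 - 20)/(35 - 32) ≡ 13/3 mod 61. 3⁻¹ ≡ 41 (mod 61) since 3·41 = 123 ≡ 1, so λ ≡ 45.
  x = λ² - 32 - 35 = 2025 - 67 ≡ 6; y = λ·(32 - 6) - 20 ≡ 52. → (6, 52)

(6, 52)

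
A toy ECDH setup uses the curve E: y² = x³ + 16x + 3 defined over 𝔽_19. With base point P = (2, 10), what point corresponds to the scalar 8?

(10, 2)

Double-and-add on 8 = (1000)₂. Start with P = (2, 10) for the leading 1-bit.
double: tangent at (2, 10): λ = (3·2² + 16)/(2·10) ≡ 9/1. 1⁻¹ ≡ 1 (mod 19) since 1·1 = 1 ≡ 1, so λ ≡ 9·1 ≡ 9.
  x = λ² - 2 - 2 = 81 - 4 ≡ 1; y = λ·(2 - 1) - 10 ≡ 18. → (1, 18)
double: tangent at (1, 18): λ = (3·1² + 16)/(2·18) ≡ 0/17. 17⁻¹ ≡ 9 (mod 19) since 17·9 = 153 ≡ 1, so λ ≡ 0·9 ≡ 0.
  x = λ² - 1 - 1 = 0 - 2 ≡ 17; y = λ·(1 - 17) - 18 ≡ 1. → (17, 1)
double: tangent at (17, 1): λ = (3·17² + 16)/(2·1) ≡ 9/2. 2⁻¹ ≡ 10 (mod 19), so λ ≡ 9·10 ≡ 14.
  x = λ² - 17 - 17 = 196 - 34 ≡ 10; y = λ·(17 - 10) - 1 ≡ 2. → (10, 2)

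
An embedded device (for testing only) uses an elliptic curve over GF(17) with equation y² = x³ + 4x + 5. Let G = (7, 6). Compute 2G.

(12, 9)

tangent at (7, 6): λ = (3·7² + 4)/(2·6) ≡ 15/12. 12⁻¹ ≡ 10 (mod 17), so λ ≡ 15·10 ≡ 14.
  x = λ² - 7 - 7 = 196 - 14 ≡ 12; y = λ·(7 - 12) - 6 ≡ 9. → (12, 9)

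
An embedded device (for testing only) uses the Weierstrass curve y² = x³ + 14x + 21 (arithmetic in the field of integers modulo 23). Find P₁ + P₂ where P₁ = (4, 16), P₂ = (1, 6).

(4, 16) + (1, 6). λ = (6 - 16)/(1 - 4) ≡ 13/20 mod 23. 20⁻¹ ≡ 15 (mod 23) since 20·15 = 300 ≡ 1, so λ ≡ 11.
  x = λ² - 4 - 1 = 121 - 5 ≡ 1; y = λ·(4 - 1) - 16 ≡ 17. → (1, 17)

(1, 17)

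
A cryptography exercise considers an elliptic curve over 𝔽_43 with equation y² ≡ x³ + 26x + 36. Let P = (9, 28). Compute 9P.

Repeated addition: build up to 9P.
2P: tangent at (9, 28): λ = (3·9² + 26)/(2·28) ≡ 11/13. 13⁻¹ ≡ 10 (mod 43), so λ ≡ 11·10 ≡ 24.
  x = λ² - 9 - 9 = 576 - 18 ≡ 42; y = λ·(9 - 42) - 28 ≡ 40. → (42, 40)
3P: (42, 40) + (9, 28). λ = (28 - 40)/(9 - 42) ≡ 31/10 mod 43. 10⁻¹ ≡ 13 (mod 43) since 10·13 = 130 ≡ 1, so λ ≡ 16.
  x = λ² - 42 - 9 = 256 - 51 ≡ 33; y = λ·(42 - 33) - 40 ≡ 18. → (33, 18)
4P: (33, 18) + (9, 28). λ = (28 - 18)/(9 - 33) ≡ 10/19 mod 43. 19⁻¹ ≡ 34 (mod 43) since 19·34 = 646 ≡ 1, so λ ≡ 39.
  x = λ² - 33 - 9 = 1521 - 42 ≡ 17; y = λ·(33 - 17) - 18 ≡ 4. → (17, 4)
5P: (17, 4) + (9, 28). λ = (28 - 4)/(9 - 17) ≡ 24/35 mod 43. 35⁻¹ ≡ 16 (mod 43), so λ ≡ 40.
  x = λ² - 17 - 9 = 1600 - 26 ≡ 26; y = λ·(17 - 26) - 4 ≡ 23. → (26, 23)
6P: (26, 23) + (9, 28). λ = (28 - 23)/(9 - 26) ≡ 5/26 mod 43. 26⁻¹ ≡ 5 (mod 43), so λ ≡ 25.
  x = λ² - 26 - 9 = 625 - 35 ≡ 31; y = λ·(26 - 31) - 23 ≡ 24. → (31, 24)
7P: (31, 24) + (9, 28). λ = (28 - 24)/(9 - 31) ≡ 4/21 mod 43. 21⁻¹ ≡ 41 (mod 43) since 21·41 = 861 ≡ 1, so λ ≡ 35.
  x = λ² - 31 - 9 = 1225 - 40 ≡ 24; y = λ·(31 - 24) - 24 ≡ 6. → (24, 6)
8P: (24, 6) + (9, 28). λ = (28 - 6)/(9 - 24) ≡ 22/28 mod 43. 28⁻¹ ≡ 20 (mod 43) since 28·20 = 560 ≡ 1, so λ ≡ 10.
  x = λ² - 24 - 9 = 100 - 33 ≡ 24; y = λ·(24 - 24) - 6 ≡ 37. → (24, 37)
9P: (24, 37) + (9, 28). λ = (28 - 37)/(9 - 24) ≡ 34/28 mod 43. 28⁻¹ ≡ 20 (mod 43), so λ ≡ 35.
  x = λ² - 24 - 9 = 1225 - 33 ≡ 31; y = λ·(24 - 31) - 37 ≡ 19. → (31, 19)

(31, 19)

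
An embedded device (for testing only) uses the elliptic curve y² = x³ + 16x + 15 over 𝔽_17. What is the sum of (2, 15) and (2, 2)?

O

The two points share x = 2 and their y-coordinates satisfy 15 + 2 ≡ 0 (mod 17), so they are inverses. Their sum is O.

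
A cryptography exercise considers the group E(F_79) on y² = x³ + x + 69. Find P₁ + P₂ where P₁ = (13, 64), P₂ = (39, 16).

(65, 32)

(13, 64) + (39, 16). λ = (16 - 64)/(39 - 13) ≡ 31/26 mod 79. 26⁻¹ ≡ 76 (mod 79) since 26·76 = 1976 ≡ 1, so λ ≡ 65.
  x = λ² - 13 - 39 = 4225 - 52 ≡ 65; y = λ·(13 - 65) - 64 ≡ 32. → (65, 32)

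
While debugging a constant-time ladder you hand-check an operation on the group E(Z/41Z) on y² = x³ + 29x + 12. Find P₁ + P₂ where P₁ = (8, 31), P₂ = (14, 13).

(8, 31) + (14, 13). λ = (13 - 31)/(14 - 8) ≡ 23/6 mod 41. 6⁻¹ ≡ 7 (mod 41) since 6·7 = 42 ≡ 1, so λ ≡ 38.
  x = λ² - 8 - 14 = 1444 - 22 ≡ 28; y = λ·(8 - 28) - 31 ≡ 29. → (28, 29)

(28, 29)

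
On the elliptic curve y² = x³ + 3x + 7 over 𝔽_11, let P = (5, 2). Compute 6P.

Double-and-add on 6 = (110)₂. Start with P = (5, 2) for the leading 1-bit.
double: tangent at (5, 2): λ = (3·5² + 3)/(2·2) ≡ 1/4. 4⁻¹ ≡ 3 (mod 11), so λ ≡ 1·3 ≡ 3.
  x = λ² - 5 - 5 = 9 - 10 ≡ 10; y = λ·(5 - 10) - 2 ≡ 5. → (10, 5)
add P: (10, 5) + (5, 2). λ = (2 - 5)/(5 - 10) ≡ 8/6 mod 11. 6⁻¹ ≡ 2 (mod 11) since 6·2 = 12 ≡ 1, so λ ≡ 5.
  x = λ² - 10 - 5 = 25 - 15 ≡ 10; y = λ·(10 - 10) - 5 ≡ 6. → (10, 6)
double: tangent at (10, 6): λ = (3·10² + 3)/(2·6) ≡ 6/1. 1⁻¹ ≡ 1 (mod 11), so λ ≡ 6·1 ≡ 6.
  x = λ² - 10 - 10 = 36 - 20 ≡ 5; y = λ·(10 - 5) - 6 ≡ 2. → (5, 2)

(5, 2)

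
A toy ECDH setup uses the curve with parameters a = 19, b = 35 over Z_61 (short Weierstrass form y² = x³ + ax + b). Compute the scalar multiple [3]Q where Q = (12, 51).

(13, 10)

Repeated addition: build up to 3Q.
2Q: tangent at (12, 51): λ = (3·12² + 19)/(2·51) ≡ 24/41. 41⁻¹ ≡ 3 (mod 61), so λ ≡ 24·3 ≡ 11.
  x = λ² - 12 - 12 = 121 - 24 ≡ 36; y = λ·(12 - 36) - 51 ≡ 51. → (36, 51)
3Q: (36, 51) + (12, 51). λ = (51 - 51)/(12 - 36) ≡ 0/37 mod 61. 37⁻¹ ≡ 33 (mod 61), so λ ≡ 0.
  x = λ² - 36 - 12 = 0 - 48 ≡ 13; y = λ·(36 - 13) - 51 ≡ 10. → (13, 10)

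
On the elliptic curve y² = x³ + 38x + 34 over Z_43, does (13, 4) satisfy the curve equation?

y² = 4² ≡ 16; x³ + 38x + 34 = 2725 ≡ 16 (mod 43). 16 = 16.

yes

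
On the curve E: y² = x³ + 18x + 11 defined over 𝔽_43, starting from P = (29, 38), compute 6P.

(41, 15)

Double-and-add on 6 = (110)₂. Start with P = (29, 38) for the leading 1-bit.
double: tangent at (29, 38): λ = (3·29² + 18)/(2·38) ≡ 4/33. 33⁻¹ ≡ 30 (mod 43), so λ ≡ 4·30 ≡ 34.
  x = λ² - 29 - 29 = 1156 - 58 ≡ 23; y = λ·(29 - 23) - 38 ≡ 37. → (23, 37)
add P: (23, 37) + (29, 38). λ = (38 - 37)/(29 - 23) ≡ 1/6 mod 43. 6⁻¹ ≡ 36 (mod 43), so λ ≡ 36.
  x = λ² - 23 - 29 = 1296 - 52 ≡ 40; y = λ·(23 - 40) - 37 ≡ 39. → (40, 39)
double: tangent at (40, 39): λ = (3·40² + 18)/(2·39) ≡ 2/35. 35⁻¹ ≡ 16 (mod 43) since 35·16 = 560 ≡ 1, so λ ≡ 2·16 ≡ 32.
  x = λ² - 40 - 40 = 1024 - 80 ≡ 41; y = λ·(40 - 41) - 39 ≡ 15. → (41, 15)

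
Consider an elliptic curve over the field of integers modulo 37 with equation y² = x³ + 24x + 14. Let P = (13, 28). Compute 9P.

Repeated addition: build up to 9P.
2P: tangent at (13, 28): λ = (3·13² + 24)/(2·28) ≡ 13/19. 19⁻¹ ≡ 2 (mod 37) since 19·2 = 38 ≡ 1, so λ ≡ 13·2 ≡ 26.
  x = λ² - 13 - 13 = 676 - 26 ≡ 21; y = λ·(13 - 21) - 28 ≡ 23. → (21, 23)
3P: (21, 23) + (13, 28). λ = (28 - 23)/(13 - 21) ≡ 5/29 mod 37. 29⁻¹ ≡ 23 (mod 37), so λ ≡ 4.
  x = λ² - 21 - 13 = 16 - 34 ≡ 19; y = λ·(21 - 19) - 23 ≡ 22. → (19, 22)
4P: (19, 22) + (13, 28). λ = (28 - 22)/(13 - 19) ≡ 6/31 mod 37. 31⁻¹ ≡ 6 (mod 37), so λ ≡ 36.
  x = λ² - 19 - 13 = 1296 - 32 ≡ 6; y = λ·(19 - 6) - 22 ≡ 2. → (6, 2)
5P: (6, 2) + (13, 28). λ = (28 - 2)/(13 - 6) ≡ 26/7 mod 37. 7⁻¹ ≡ 16 (mod 37) since 7·16 = 112 ≡ 1, so λ ≡ 9.
  x = λ² - 6 - 13 = 81 - 19 ≡ 25; y = λ·(6 - 25) - 2 ≡ 12. → (25, 12)
6P: (25, 12) + (13, 28). λ = (28 - 12)/(13 - 25) ≡ 16/25 mod 37. 25⁻¹ ≡ 3 (mod 37), so λ ≡ 11.
  x = λ² - 25 - 13 = 121 - 38 ≡ 9; y = λ·(25 - 9) - 12 ≡ 16. → (9, 16)
7P: (9, 16) + (13, 28). λ = (28 - 16)/(13 - 9) ≡ 12/4 mod 37. 4⁻¹ ≡ 28 (mod 37), so λ ≡ 3.
  x = λ² - 9 - 13 = 9 - 22 ≡ 24; y = λ·(9 - 24) - 16 ≡ 13. → (24, 13)
8P: (24, 13) + (13, 28). λ = (28 - 13)/(13 - 24) ≡ 15/26 mod 37. 26⁻¹ ≡ 10 (mod 37), so λ ≡ 2.
  x = λ² - 24 - 13 = 4 - 37 ≡ 4; y = λ·(24 - 4) - 13 ≡ 27. → (4, 27)
9P: (4, 27) + (13, 28). λ = (28 - 27)/(13 - 4) ≡ 1/9 mod 37. 9⁻¹ ≡ 33 (mod 37), so λ ≡ 33.
  x = λ² - 4 - 13 = 1089 - 17 ≡ 36; y = λ·(4 - 36) - 27 ≡ 27. → (36, 27)

(36, 27)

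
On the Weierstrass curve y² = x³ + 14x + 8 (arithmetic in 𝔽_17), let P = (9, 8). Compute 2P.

(3, 14)

tangent at (9, 8): λ = (3·9² + 14)/(2·8) ≡ 2/16. 16⁻¹ ≡ 16 (mod 17), so λ ≡ 2·16 ≡ 15.
  x = λ² - 9 - 9 = 225 - 18 ≡ 3; y = λ·(9 - 3) - 8 ≡ 14. → (3, 14)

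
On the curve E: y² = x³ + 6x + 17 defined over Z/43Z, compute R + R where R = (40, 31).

tangent at (40, 31): λ = (3·40² + 6)/(2·31) ≡ 33/19. 19⁻¹ ≡ 34 (mod 43) since 19·34 = 646 ≡ 1, so λ ≡ 33·34 ≡ 4.
  x = λ² - 40 - 40 = 16 - 80 ≡ 22; y = λ·(40 - 22) - 31 ≡ 41. → (22, 41)

(22, 41)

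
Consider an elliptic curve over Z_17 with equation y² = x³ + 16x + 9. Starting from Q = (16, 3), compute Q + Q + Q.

(6, 10)

Repeated addition: build up to 3Q.
2Q: tangent at (16, 3): λ = (3·16² + 16)/(2·3) ≡ 2/6. 6⁻¹ ≡ 3 (mod 17), so λ ≡ 2·3 ≡ 6.
  x = λ² - 16 - 16 = 36 - 32 ≡ 4; y = λ·(16 - 4) - 3 ≡ 1. → (4, 1)
3Q: (4, 1) + (16, 3). λ = (3 - 1)/(16 - 4) ≡ 2/12 mod 17. 12⁻¹ ≡ 10 (mod 17), so λ ≡ 3.
  x = λ² - 4 - 16 = 9 - 20 ≡ 6; y = λ·(4 - 6) - 1 ≡ 10. → (6, 10)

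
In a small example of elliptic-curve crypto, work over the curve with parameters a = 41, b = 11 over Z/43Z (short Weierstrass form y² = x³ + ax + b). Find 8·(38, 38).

(1, 28)

Write P = (38, 38).
Double-and-add on 8 = (1000)₂. Start with P = (38, 38) for the leading 1-bit.
double: tangent at (38, 38): λ = (3·38² + 41)/(2·38) ≡ 30/33. 33⁻¹ ≡ 30 (mod 43), so λ ≡ 30·30 ≡ 40.
  x = λ² - 38 - 38 = 1600 - 76 ≡ 19; y = λ·(38 - 19) - 38 ≡ 34. → (19, 34)
double: tangent at (19, 34): λ = (3·19² + 41)/(2·34) ≡ 6/25. 25⁻¹ ≡ 31 (mod 43), so λ ≡ 6·31 ≡ 14.
  x = λ² - 19 - 19 = 196 - 38 ≡ 29; y = λ·(19 - 29) - 34 ≡ 41. → (29, 41)
double: tangent at (29, 41): λ = (3·29² + 41)/(2·41) ≡ 27/39. 39⁻¹ ≡ 32 (mod 43), so λ ≡ 27·32 ≡ 4.
  x = λ² - 29 - 29 = 16 - 58 ≡ 1; y = λ·(29 - 1) - 41 ≡ 28. → (1, 28)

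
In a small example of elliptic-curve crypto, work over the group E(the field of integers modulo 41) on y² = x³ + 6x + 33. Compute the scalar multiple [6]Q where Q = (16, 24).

Double-and-add on 6 = (110)₂. Start with Q = (16, 24) for the leading 1-bit.
double: tangent at (16, 24): λ = (3·16² + 6)/(2·24) ≡ 36/7. 7⁻¹ ≡ 6 (mod 41) since 7·6 = 42 ≡ 1, so λ ≡ 36·6 ≡ 11.
  x = λ² - 16 - 16 = 121 - 32 ≡ 7; y = λ·(16 - 7) - 24 ≡ 34. → (7, 34)
add Q: (7, 34) + (16, 24). λ = (24 - 34)/(16 - 7) ≡ 31/9 mod 41. 9⁻¹ ≡ 32 (mod 41), so λ ≡ 8.
  x = λ² - 7 - 16 = 64 - 23 ≡ 0; y = λ·(7 - 0) - 34 ≡ 22. → (0, 22)
double: tangent at (0, 22): λ = (3·0² + 6)/(2·22) ≡ 6/3. 3⁻¹ ≡ 14 (mod 41), so λ ≡ 6·14 ≡ 2.
  x = λ² - 0 - 0 = 4 - 0 ≡ 4; y = λ·(0 - 4) - 22 ≡ 11. → (4, 11)

(4, 11)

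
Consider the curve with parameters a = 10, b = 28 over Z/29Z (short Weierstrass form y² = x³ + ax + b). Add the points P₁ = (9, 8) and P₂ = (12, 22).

(9, 8) + (12, 22). λ = (22 - 8)/(12 - 9) ≡ 14/3 mod 29. 3⁻¹ ≡ 10 (mod 29) since 3·10 = 30 ≡ 1, so λ ≡ 24.
  x = λ² - 9 - 12 = 576 - 21 ≡ 4; y = λ·(9 - 4) - 8 ≡ 25. → (4, 25)

(4, 25)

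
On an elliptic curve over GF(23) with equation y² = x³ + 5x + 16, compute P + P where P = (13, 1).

tangent at (13, 1): λ = (3·13² + 5)/(2·1) ≡ 6/2. 2⁻¹ ≡ 12 (mod 23), so λ ≡ 6·12 ≡ 3.
  x = λ² - 13 - 13 = 9 - 26 ≡ 6; y = λ·(13 - 6) - 1 ≡ 20. → (6, 20)

(6, 20)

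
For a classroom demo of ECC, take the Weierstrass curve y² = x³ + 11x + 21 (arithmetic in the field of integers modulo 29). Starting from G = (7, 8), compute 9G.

Double-and-add on 9 = (1001)₂. Start with G = (7, 8) for the leading 1-bit.
double: tangent at (7, 8): λ = (3·7² + 11)/(2·8) ≡ 13/16. 16⁻¹ ≡ 20 (mod 29) since 16·20 = 320 ≡ 1, so λ ≡ 13·20 ≡ 28.
  x = λ² - 7 - 7 = 784 - 14 ≡ 16; y = λ·(7 - 16) - 8 ≡ 1. → (16, 1)
double: tangent at (16, 1): λ = (3·16² + 11)/(2·1) ≡ 25/2. 2⁻¹ ≡ 15 (mod 29), so λ ≡ 25·15 ≡ 27.
  x = λ² - 16 - 16 = 729 - 32 ≡ 1; y = λ·(16 - 1) - 1 ≡ 27. → (1, 27)
double: tangent at (1, 27): λ = (3·1² + 11)/(2·27) ≡ 14/25. 25⁻¹ ≡ 7 (mod 29), so λ ≡ 14·7 ≡ 11.
  x = λ² - 1 - 1 = 121 - 2 ≡ 3; y = λ·(1 - 3) - 27 ≡ 9. → (3, 9)
add G: (3, 9) + (7, 8). λ = (8 - 9)/(7 - 3) ≡ 28/4 mod 29. 4⁻¹ ≡ 22 (mod 29) since 4·22 = 88 ≡ 1, so λ ≡ 7.
  x = λ² - 3 - 7 = 49 - 10 ≡ 10; y = λ·(3 - 10) - 9 ≡ 0. → (10, 0)

(10, 0)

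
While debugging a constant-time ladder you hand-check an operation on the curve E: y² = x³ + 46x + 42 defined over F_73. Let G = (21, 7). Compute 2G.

tangent at (21, 7): λ = (3·21² + 46)/(2·7) ≡ 55/14. 14⁻¹ ≡ 47 (mod 73), so λ ≡ 55·47 ≡ 30.
  x = λ² - 21 - 21 = 900 - 42 ≡ 55; y = λ·(21 - 55) - 7 ≡ 68. → (55, 68)

(55, 68)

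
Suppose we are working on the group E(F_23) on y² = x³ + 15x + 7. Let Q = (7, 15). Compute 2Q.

tangent at (7, 15): λ = (3·7² + 15)/(2·15) ≡ 1/7. 7⁻¹ ≡ 10 (mod 23) since 7·10 = 70 ≡ 1, so λ ≡ 1·10 ≡ 10.
  x = λ² - 7 - 7 = 100 - 14 ≡ 17; y = λ·(7 - 17) - 15 ≡ 0. → (17, 0)

(17, 0)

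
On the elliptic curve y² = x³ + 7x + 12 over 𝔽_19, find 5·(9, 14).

(4, 3)

Write P = (9, 14).
Repeated addition: build up to 5P.
2P: tangent at (9, 14): λ = (3·9² + 7)/(2·14) ≡ 3/9. 9⁻¹ ≡ 17 (mod 19) since 9·17 = 153 ≡ 1, so λ ≡ 3·17 ≡ 13.
  x = λ² - 9 - 9 = 169 - 18 ≡ 18; y = λ·(9 - 18) - 14 ≡ 2. → (18, 2)
3P: (18, 2) + (9, 14). λ = (14 - 2)/(9 - 18) ≡ 12/10 mod 19. 10⁻¹ ≡ 2 (mod 19) since 10·2 = 20 ≡ 1, so λ ≡ 5.
  x = λ² - 18 - 9 = 25 - 27 ≡ 17; y = λ·(18 - 17) - 2 ≡ 3. → (17, 3)
4P: (17, 3) + (9, 14). λ = (14 - 3)/(9 - 17) ≡ 11/11 mod 19. 11⁻¹ ≡ 7 (mod 19), so λ ≡ 1.
  x = λ² - 17 - 9 = 1 - 26 ≡ 13; y = λ·(17 - 13) - 3 ≡ 1. → (13, 1)
5P: (13, 1) + (9, 14). λ = (14 - 1)/(9 - 13) ≡ 13/15 mod 19. 15⁻¹ ≡ 14 (mod 19) since 15·14 = 210 ≡ 1, so λ ≡ 11.
  x = λ² - 13 - 9 = 121 - 22 ≡ 4; y = λ·(13 - 4) - 1 ≡ 3. → (4, 3)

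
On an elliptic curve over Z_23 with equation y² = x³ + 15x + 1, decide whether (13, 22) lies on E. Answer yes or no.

y² = 22² ≡ 1; x³ + 15x + 1 = 2393 ≡ 1 (mod 23). 1 = 1.

yes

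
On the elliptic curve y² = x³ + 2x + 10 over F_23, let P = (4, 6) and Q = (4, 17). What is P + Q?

O

The two points share x = 4 and their y-coordinates satisfy 6 + 17 ≡ 0 (mod 23), so they are inverses. Their sum is O.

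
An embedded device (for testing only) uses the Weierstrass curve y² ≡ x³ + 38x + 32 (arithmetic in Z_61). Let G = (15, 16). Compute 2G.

tangent at (15, 16): λ = (3·15² + 38)/(2·16) ≡ 42/32. 32⁻¹ ≡ 21 (mod 61), so λ ≡ 42·21 ≡ 28.
  x = λ² - 15 - 15 = 784 - 30 ≡ 22; y = λ·(15 - 22) - 16 ≡ 32. → (22, 32)

(22, 32)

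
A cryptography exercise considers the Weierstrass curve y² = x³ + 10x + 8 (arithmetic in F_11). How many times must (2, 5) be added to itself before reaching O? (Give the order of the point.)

7

2P: tangent at (2, 5): λ = (3·2² + 10)/(2·5) ≡ 0/10. 10⁻¹ ≡ 10 (mod 11), so λ ≡ 0·10 ≡ 0.
  x = λ² - 2 - 2 = 0 - 4 ≡ 7; y = λ·(2 - 7) - 5 ≡ 6. → (7, 6)
3P: (7, 6) + (2, 5). λ = (5 - 6)/(2 - 7) ≡ 10/6 mod 11. 6⁻¹ ≡ 2 (mod 11) since 6·2 = 12 ≡ 1, so λ ≡ 9.
  x = λ² - 7 - 2 = 81 - 9 ≡ 6; y = λ·(7 - 6) - 6 ≡ 3. → (6, 3)
4P: (6, 3) + (2, 5). λ = (5 - 3)/(2 - 6) ≡ 2/7 mod 11. 7⁻¹ ≡ 8 (mod 11), so λ ≡ 5.
  x = λ² - 6 - 2 = 25 - 8 ≡ 6; y = λ·(6 - 6) - 3 ≡ 8. → (6, 8)
5P: (6, 8) + (2, 5). λ = (5 - 8)/(2 - 6) ≡ 8/7 mod 11. 7⁻¹ ≡ 8 (mod 11), so λ ≡ 9.
  x = λ² - 6 - 2 = 81 - 8 ≡ 7; y = λ·(6 - 7) - 8 ≡ 5. → (7, 5)
6P: (7, 5) + (2, 5). λ = (5 - 5)/(2 - 7) ≡ 0/6 mod 11. 6⁻¹ ≡ 2 (mod 11), so λ ≡ 0.
  x = λ² - 7 - 2 = 0 - 9 ≡ 2; y = λ·(7 - 2) - 5 ≡ 6. → (2, 6)
7P: (2, 6) + (2, 5): same x and y₁ ≡ -y₂, so the sum is O.
7P = O, so the order is 7.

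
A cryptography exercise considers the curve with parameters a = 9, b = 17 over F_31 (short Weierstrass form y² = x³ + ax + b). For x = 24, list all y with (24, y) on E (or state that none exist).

x³ + 9x + 17 = 14057 ≡ 14 (mod 31).
Square roots of 14 mod 31: 13 and 18 (since 13² = 169 ≡ 14).

13, 18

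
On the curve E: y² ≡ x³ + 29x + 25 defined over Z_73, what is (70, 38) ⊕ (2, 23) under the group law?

(70, 38) + (2, 23). λ = (23 - 38)/(2 - 70) ≡ 58/5 mod 73. 5⁻¹ ≡ 44 (mod 73) since 5·44 = 220 ≡ 1, so λ ≡ 70.
  x = λ² - 70 - 2 = 4900 - 72 ≡ 10; y = λ·(70 - 10) - 38 ≡ 1. → (10, 1)

(10, 1)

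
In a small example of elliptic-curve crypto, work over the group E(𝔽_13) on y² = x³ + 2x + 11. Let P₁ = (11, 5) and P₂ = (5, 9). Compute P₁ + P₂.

(11, 5) + (5, 9). λ = (9 - 5)/(5 - 11) ≡ 4/7 mod 13. 7⁻¹ ≡ 2 (mod 13) since 7·2 = 14 ≡ 1, so λ ≡ 8.
  x = λ² - 11 - 5 = 64 - 16 ≡ 9; y = λ·(11 - 9) - 5 ≡ 11. → (9, 11)

(9, 11)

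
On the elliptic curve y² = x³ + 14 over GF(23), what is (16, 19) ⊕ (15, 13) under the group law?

(16, 19) + (15, 13). λ = (13 - 19)/(15 - 16) ≡ 17/22 mod 23. 22⁻¹ ≡ 22 (mod 23), so λ ≡ 6.
  x = λ² - 16 - 15 = 36 - 31 ≡ 5; y = λ·(16 - 5) - 19 ≡ 1. → (5, 1)

(5, 1)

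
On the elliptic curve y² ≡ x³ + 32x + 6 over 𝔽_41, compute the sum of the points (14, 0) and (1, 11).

(1, 30)

(14, 0) + (1, 11). λ = (11 - 0)/(1 - 14) ≡ 11/28 mod 41. 28⁻¹ ≡ 22 (mod 41) since 28·22 = 616 ≡ 1, so λ ≡ 37.
  x = λ² - 14 - 1 = 1369 - 15 ≡ 1; y = λ·(14 - 1) - 0 ≡ 30. → (1, 30)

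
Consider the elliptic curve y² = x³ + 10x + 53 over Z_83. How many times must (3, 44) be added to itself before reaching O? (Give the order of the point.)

11

2P: tangent at (3, 44): λ = (3·3² + 10)/(2·44) ≡ 37/5. 5⁻¹ ≡ 50 (mod 83) since 5·50 = 250 ≡ 1, so λ ≡ 37·50 ≡ 24.
  x = λ² - 3 - 3 = 576 - 6 ≡ 72; y = λ·(3 - 72) - 44 ≡ 43. → (72, 43)
3P: (72, 43) + (3, 44). λ = (44 - 43)/(3 - 72) ≡ 1/14 mod 83. 14⁻¹ ≡ 6 (mod 83), so λ ≡ 6.
  x = λ² - 72 - 3 = 36 - 75 ≡ 44; y = λ·(72 - 44) - 43 ≡ 42. → (44, 42)
4P: (44, 42) + (3, 44). λ = (44 - 42)/(3 - 44) ≡ 2/42 mod 83. 42⁻¹ ≡ 2 (mod 83) since 42·2 = 84 ≡ 1, so λ ≡ 4.
  x = λ² - 44 - 3 = 16 - 47 ≡ 52; y = λ·(44 - 52) - 42 ≡ 9. → (52, 9)
5P: (52, 9) + (3, 44). λ = (44 - 9)/(3 - 52) ≡ 35/34 mod 83. 34⁻¹ ≡ 22 (mod 83) since 34·22 = 748 ≡ 1, so λ ≡ 23.
  x = λ² - 52 - 3 = 529 - 55 ≡ 59; y = λ·(52 - 59) - 9 ≡ 79. → (59, 79)
6P: (59, 79) + (3, 44). λ = (44 - 79)/(3 - 59) ≡ 48/27 mod 83. 27⁻¹ ≡ 40 (mod 83) since 27·40 = 1080 ≡ 1, so λ ≡ 11.
  x = λ² - 59 - 3 = 121 - 62 ≡ 59; y = λ·(59 - 59) - 79 ≡ 4. → (59, 4)
7P: (59, 4) + (3, 44). λ = (44 - 4)/(3 - 59) ≡ 40/27 mod 83. 27⁻¹ ≡ 40 (mod 83) since 27·40 = 1080 ≡ 1, so λ ≡ 23.
  x = λ² - 59 - 3 = 529 - 62 ≡ 52; y = λ·(59 - 52) - 4 ≡ 74. → (52, 74)
8P: (52, 74) + (3, 44). λ = (44 - 74)/(3 - 52) ≡ 53/34 mod 83. 34⁻¹ ≡ 22 (mod 83), so λ ≡ 4.
  x = λ² - 52 - 3 = 16 - 55 ≡ 44; y = λ·(52 - 44) - 74 ≡ 41. → (44, 41)
9P: (44, 41) + (3, 44). λ = (44 - 41)/(3 - 44) ≡ 3/42 mod 83. 42⁻¹ ≡ 2 (mod 83) since 42·2 = 84 ≡ 1, so λ ≡ 6.
  x = λ² - 44 - 3 = 36 - 47 ≡ 72; y = λ·(44 - 72) - 41 ≡ 40. → (72, 40)
10P: (72, 40) + (3, 44). λ = (44 - 40)/(3 - 72) ≡ 4/14 mod 83. 14⁻¹ ≡ 6 (mod 83) since 14·6 = 84 ≡ 1, so λ ≡ 24.
  x = λ² - 72 - 3 = 576 - 75 ≡ 3; y = λ·(72 - 3) - 40 ≡ 39. → (3, 39)
11P: (3, 39) + (3, 44): same x and y₁ ≡ -y₂, so the sum is O.
11P = O, so the order is 11.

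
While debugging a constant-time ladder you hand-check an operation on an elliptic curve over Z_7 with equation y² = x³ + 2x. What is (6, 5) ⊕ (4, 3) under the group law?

(5, 3)

(6, 5) + (4, 3). λ = (3 - 5)/(4 - 6) ≡ 5/5 mod 7. 5⁻¹ ≡ 3 (mod 7) since 5·3 = 15 ≡ 1, so λ ≡ 1.
  x = λ² - 6 - 4 = 1 - 10 ≡ 5; y = λ·(6 - 5) - 5 ≡ 3. → (5, 3)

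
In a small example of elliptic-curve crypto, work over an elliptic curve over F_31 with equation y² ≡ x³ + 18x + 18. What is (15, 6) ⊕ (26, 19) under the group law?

(6, 30)

(15, 6) + (26, 19). λ = (19 - 6)/(26 - 15) ≡ 13/11 mod 31. 11⁻¹ ≡ 17 (mod 31), so λ ≡ 4.
  x = λ² - 15 - 26 = 16 - 41 ≡ 6; y = λ·(15 - 6) - 6 ≡ 30. → (6, 30)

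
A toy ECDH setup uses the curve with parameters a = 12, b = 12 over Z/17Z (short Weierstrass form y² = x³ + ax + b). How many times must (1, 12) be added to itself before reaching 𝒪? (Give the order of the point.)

7

2P: tangent at (1, 12): λ = (3·1² + 12)/(2·12) ≡ 15/7. 7⁻¹ ≡ 5 (mod 17) since 7·5 = 35 ≡ 1, so λ ≡ 15·5 ≡ 7.
  x = λ² - 1 - 1 = 49 - 2 ≡ 13; y = λ·(1 - 13) - 12 ≡ 6. → (13, 6)
3P: (13, 6) + (1, 12). λ = (12 - 6)/(1 - 13) ≡ 6/5 mod 17. 5⁻¹ ≡ 7 (mod 17), so λ ≡ 8.
  x = λ² - 13 - 1 = 64 - 14 ≡ 16; y = λ·(13 - 16) - 6 ≡ 4. → (16, 4)
4P: (16, 4) + (1, 12). λ = (12 - 4)/(1 - 16) ≡ 8/2 mod 17. 2⁻¹ ≡ 9 (mod 17) since 2·9 = 18 ≡ 1, so λ ≡ 4.
  x = λ² - 16 - 1 = 16 - 17 ≡ 16; y = λ·(16 - 16) - 4 ≡ 13. → (16, 13)
5P: (16, 13) + (1, 12). λ = (12 - 13)/(1 - 16) ≡ 16/2 mod 17. 2⁻¹ ≡ 9 (mod 17), so λ ≡ 8.
  x = λ² - 16 - 1 = 64 - 17 ≡ 13; y = λ·(16 - 13) - 13 ≡ 11. → (13, 11)
6P: (13, 11) + (1, 12). λ = (12 - 11)/(1 - 13) ≡ 1/5 mod 17. 5⁻¹ ≡ 7 (mod 17), so λ ≡ 7.
  x = λ² - 13 - 1 = 49 - 14 ≡ 1; y = λ·(13 - 1) - 11 ≡ 5. → (1, 5)
7P: (1, 5) + (1, 12): same x and y₁ ≡ -y₂, so the sum is 𝒪.
7P = 𝒪, so the order is 7.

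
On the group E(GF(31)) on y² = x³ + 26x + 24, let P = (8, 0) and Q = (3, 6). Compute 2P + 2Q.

(12, 24)

First 2P:
Repeated addition: build up to 2P.
2P: (8, 0) + (8, 0): same x and y₁ ≡ -y₂, so the sum is the point at infinity.
2P = the point at infinity.
Next 2Q:
Repeated addition: build up to 2Q.
2Q: tangent at (3, 6): λ = (3·3² + 26)/(2·6) ≡ 22/12. 12⁻¹ ≡ 13 (mod 31) since 12·13 = 156 ≡ 1, so λ ≡ 22·13 ≡ 7.
  x = λ² - 3 - 3 = 49 - 6 ≡ 12; y = λ·(3 - 12) - 6 ≡ 24. → (12, 24)
2Q = (12, 24).
Finally 2P + 2Q:
the point at infinity + (12, 24) = (12, 24) (identity).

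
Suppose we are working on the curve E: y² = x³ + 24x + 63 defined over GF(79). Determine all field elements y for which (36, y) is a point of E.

x³ + 24x + 63 = 47583 ≡ 25 (mod 79).
Square roots of 25 mod 79: 5 and 74 (since 5² = 25 ≡ 25).

5, 74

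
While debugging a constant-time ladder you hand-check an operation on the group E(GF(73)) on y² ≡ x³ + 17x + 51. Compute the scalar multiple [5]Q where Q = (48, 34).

(54, 60)

Double-and-add on 5 = (101)₂. Start with Q = (48, 34) for the leading 1-bit.
double: tangent at (48, 34): λ = (3·48² + 17)/(2·34) ≡ 67/68. 68⁻¹ ≡ 29 (mod 73) since 68·29 = 1972 ≡ 1, so λ ≡ 67·29 ≡ 45.
  x = λ² - 48 - 48 = 2025 - 96 ≡ 31; y = λ·(48 - 31) - 34 ≡ 1. → (31, 1)
double: tangent at (31, 1): λ = (3·31² + 17)/(2·1) ≡ 53/2. 2⁻¹ ≡ 37 (mod 73), so λ ≡ 53·37 ≡ 63.
  x = λ² - 31 - 31 = 3969 - 62 ≡ 38; y = λ·(31 - 38) - 1 ≡ 69. → (38, 69)
add Q: (38, 69) + (48, 34). λ = (34 - 69)/(48 - 38) ≡ 38/10 mod 73. 10⁻¹ ≡ 22 (mod 73), so λ ≡ 33.
  x = λ² - 38 - 48 = 1089 - 86 ≡ 54; y = λ·(38 - 54) - 69 ≡ 60. → (54, 60)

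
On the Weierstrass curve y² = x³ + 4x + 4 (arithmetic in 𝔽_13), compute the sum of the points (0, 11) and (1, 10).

(0, 11) + (1, 10). λ = (10 - 11)/(1 - 0) ≡ 12/1 mod 13. 1⁻¹ ≡ 1 (mod 13), so λ ≡ 12.
  x = λ² - 0 - 1 = 144 - 1 ≡ 0; y = λ·(0 - 0) - 11 ≡ 2. → (0, 2)

(0, 2)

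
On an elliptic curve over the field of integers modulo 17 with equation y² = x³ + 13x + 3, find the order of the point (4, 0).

2

2P: (4, 0) + (4, 0): same x and y₁ ≡ -y₂, so the sum is O.
2P = O, so the order is 2.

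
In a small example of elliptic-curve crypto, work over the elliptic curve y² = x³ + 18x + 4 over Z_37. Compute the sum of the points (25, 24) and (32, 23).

(25, 24) + (32, 23). λ = (23 - 24)/(32 - 25) ≡ 36/7 mod 37. 7⁻¹ ≡ 16 (mod 37), so λ ≡ 21.
  x = λ² - 25 - 32 = 441 - 57 ≡ 14; y = λ·(25 - 14) - 24 ≡ 22. → (14, 22)

(14, 22)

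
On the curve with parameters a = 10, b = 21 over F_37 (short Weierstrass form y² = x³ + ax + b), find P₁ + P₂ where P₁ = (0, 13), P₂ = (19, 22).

(0, 13) + (19, 22). λ = (22 - 13)/(19 - 0) ≡ 9/19 mod 37. 19⁻¹ ≡ 2 (mod 37), so λ ≡ 18.
  x = λ² - 0 - 19 = 324 - 19 ≡ 9; y = λ·(0 - 9) - 13 ≡ 10. → (9, 10)

(9, 10)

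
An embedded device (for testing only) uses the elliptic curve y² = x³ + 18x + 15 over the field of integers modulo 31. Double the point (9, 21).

(29, 23)

tangent at (9, 21): λ = (3·9² + 18)/(2·21) ≡ 13/11. 11⁻¹ ≡ 17 (mod 31) since 11·17 = 187 ≡ 1, so λ ≡ 13·17 ≡ 4.
  x = λ² - 9 - 9 = 16 - 18 ≡ 29; y = λ·(9 - 29) - 21 ≡ 23. → (29, 23)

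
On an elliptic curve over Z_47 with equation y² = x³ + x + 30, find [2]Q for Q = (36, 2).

tangent at (36, 2): λ = (3·36² + 1)/(2·2) ≡ 35/4. 4⁻¹ ≡ 12 (mod 47), so λ ≡ 35·12 ≡ 44.
  x = λ² - 36 - 36 = 1936 - 72 ≡ 31; y = λ·(36 - 31) - 2 ≡ 30. → (31, 30)

(31, 30)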